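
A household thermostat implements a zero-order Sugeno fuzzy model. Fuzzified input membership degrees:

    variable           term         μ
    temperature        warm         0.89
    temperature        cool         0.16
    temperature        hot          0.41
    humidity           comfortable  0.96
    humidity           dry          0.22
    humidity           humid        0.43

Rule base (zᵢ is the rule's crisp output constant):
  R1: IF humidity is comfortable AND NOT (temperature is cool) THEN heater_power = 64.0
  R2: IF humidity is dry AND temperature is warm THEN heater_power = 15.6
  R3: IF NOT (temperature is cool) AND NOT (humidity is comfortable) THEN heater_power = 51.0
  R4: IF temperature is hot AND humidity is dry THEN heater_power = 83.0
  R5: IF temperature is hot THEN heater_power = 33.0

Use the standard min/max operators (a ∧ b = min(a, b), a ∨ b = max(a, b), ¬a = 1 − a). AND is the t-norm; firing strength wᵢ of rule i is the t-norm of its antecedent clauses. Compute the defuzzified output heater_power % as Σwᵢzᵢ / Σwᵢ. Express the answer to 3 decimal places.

52.614

R1 (z=64.0): comfortable=0.96, ¬cool=1−0.16=0.84; AND[min(a, b)] → w = 0.84
R2 (z=15.6): dry=0.22, warm=0.89; AND[min(a, b)] → w = 0.22
R3 (z=51.0): ¬cool=1−0.16=0.84, ¬comfortable=1−0.96=0.04; AND[min(a, b)] → w = 0.04
R4 (z=83.0): hot=0.41, dry=0.22; AND[min(a, b)] → w = 0.22
R5 (z=33.0): hot=0.41 → w = 0.41
Weighted average = (0.84·64.0 + 0.22·15.6 + 0.04·51.0 + 0.22·83.0 + 0.41·33.0) / (0.84 + 0.22 + 0.04 + 0.22 + 0.41)
  = 91.0220 / 1.7300 = 52.614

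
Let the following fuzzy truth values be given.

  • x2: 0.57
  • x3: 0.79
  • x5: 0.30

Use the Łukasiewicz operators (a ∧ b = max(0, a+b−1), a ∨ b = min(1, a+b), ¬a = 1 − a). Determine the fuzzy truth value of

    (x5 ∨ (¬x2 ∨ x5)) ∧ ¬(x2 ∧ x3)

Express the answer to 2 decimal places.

0.64

¬x2 = 1 − 0.57 = 0.43
¬x2 ∨ x5 = min(1, a+b) on (0.43, 0.30) = 0.73
x5 ∨ (¬x2 ∨ x5) = min(1, a+b) on (0.30, 0.73) = 1.00
x2 ∧ x3 = max(0, a+b−1) on (0.57, 0.79) = 0.36
¬(x2 ∧ x3) = 1 − 0.36 = 0.64
(x5 ∨ (¬x2 ∨ x5)) ∧ ¬(x2 ∧ x3) = max(0, a+b−1) on (1.00, 0.64) = 0.64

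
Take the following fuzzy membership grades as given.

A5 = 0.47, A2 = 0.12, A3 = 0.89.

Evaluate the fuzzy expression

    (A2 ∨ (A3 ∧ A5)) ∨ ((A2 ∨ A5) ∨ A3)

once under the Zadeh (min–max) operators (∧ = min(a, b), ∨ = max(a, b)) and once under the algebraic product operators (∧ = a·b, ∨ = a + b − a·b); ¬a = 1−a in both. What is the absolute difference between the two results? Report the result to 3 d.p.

0.084

Under Zadeh (min–max):
  A3 ∧ A5 = min(a, b) on (0.89, 0.47) = 0.47
  A2 ∨ (A3 ∧ A5) = max(a, b) on (0.12, 0.47) = 0.47
  A2 ∨ A5 = max(a, b) on (0.12, 0.47) = 0.47
  (A2 ∨ A5) ∨ A3 = max(a, b) on (0.47, 0.89) = 0.89
  (A2 ∨ (A3 ∧ A5)) ∨ ((A2 ∨ A5) ∨ A3) = max(a, b) on (0.47, 0.89) = 0.89
  → value = 0.8900
Under algebraic product:
  A3 ∧ A5 = a·b on (0.8900, 0.4700) = 0.4183
  A2 ∨ (A3 ∧ A5) = a + b − a·b on (0.1200, 0.4183) = 0.4881
  A2 ∨ A5 = a + b − a·b on (0.1200, 0.4700) = 0.5336
  (A2 ∨ A5) ∨ A3 = a + b − a·b on (0.5336, 0.8900) = 0.9487
  (A2 ∨ (A3 ∧ A5)) ∨ ((A2 ∨ A5) ∨ A3) = a + b − a·b on (0.4881, 0.9487) = 0.9737
  → value = 0.9737
|0.8900 − 0.9737| = 0.084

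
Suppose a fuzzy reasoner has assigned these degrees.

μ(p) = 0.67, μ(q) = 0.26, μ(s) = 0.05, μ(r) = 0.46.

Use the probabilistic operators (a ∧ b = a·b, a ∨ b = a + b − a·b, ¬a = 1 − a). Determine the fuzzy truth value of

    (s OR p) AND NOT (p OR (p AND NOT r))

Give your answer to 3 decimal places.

s OR p = a + b − a·b on (0.0500, 0.6700) = 0.6865
NOT r = 1 − 0.4600 = 0.5400
p AND NOT r = a·b on (0.6700, 0.5400) = 0.3618
p OR (p AND NOT r) = a + b − a·b on (0.6700, 0.3618) = 0.7894
NOT (p OR (p AND NOT r)) = 1 − 0.7894 = 0.2106
(s OR p) AND NOT (p OR (p AND NOT r)) = a·b on (0.6865, 0.2106) = 0.1446

0.145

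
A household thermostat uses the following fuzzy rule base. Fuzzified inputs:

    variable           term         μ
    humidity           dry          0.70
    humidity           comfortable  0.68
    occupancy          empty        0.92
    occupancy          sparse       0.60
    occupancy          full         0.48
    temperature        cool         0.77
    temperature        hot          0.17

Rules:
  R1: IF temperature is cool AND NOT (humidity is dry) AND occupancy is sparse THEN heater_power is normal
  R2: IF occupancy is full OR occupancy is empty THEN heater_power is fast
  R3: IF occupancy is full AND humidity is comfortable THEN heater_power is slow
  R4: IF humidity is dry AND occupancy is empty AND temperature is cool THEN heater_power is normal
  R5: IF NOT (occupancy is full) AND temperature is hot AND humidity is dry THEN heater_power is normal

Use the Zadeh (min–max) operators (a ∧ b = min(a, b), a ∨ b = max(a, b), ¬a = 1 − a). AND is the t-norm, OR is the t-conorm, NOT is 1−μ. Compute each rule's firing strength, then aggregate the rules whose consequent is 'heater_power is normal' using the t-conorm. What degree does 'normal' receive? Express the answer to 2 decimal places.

R1: cool=0.77, ¬dry=1−0.70=0.30, sparse=0.60; AND[min(a, b)] → w = 0.30
R2: full=0.48, empty=0.92; OR[max(a, b)] → w = 0.92
R3: full=0.48, comfortable=0.68; AND[min(a, b)] → w = 0.48
R4: dry=0.70, empty=0.92, cool=0.77; AND[min(a, b)] → w = 0.70
R5: ¬full=1−0.48=0.52, hot=0.17, dry=0.70; AND[min(a, b)] → w = 0.17
Rules with consequent 'normal': {R1, R4, R5} → strengths 0.30, 0.70, 0.17
Aggregate via t-conorm [max(a, b)]: 0.70

0.70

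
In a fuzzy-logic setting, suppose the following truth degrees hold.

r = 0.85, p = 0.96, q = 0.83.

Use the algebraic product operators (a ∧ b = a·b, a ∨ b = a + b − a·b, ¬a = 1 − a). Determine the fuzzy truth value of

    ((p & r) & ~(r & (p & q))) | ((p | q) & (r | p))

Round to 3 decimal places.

0.991

p & r = a·b on (0.9600, 0.8500) = 0.8160
p & q = a·b on (0.9600, 0.8300) = 0.7968
r & (p & q) = a·b on (0.8500, 0.7968) = 0.6773
~(r & (p & q)) = 1 − 0.6773 = 0.3227
(p & r) & ~(r & (p & q)) = a·b on (0.8160, 0.3227) = 0.2633
p | q = a + b − a·b on (0.9600, 0.8300) = 0.9932
r | p = a + b − a·b on (0.8500, 0.9600) = 0.9940
(p | q) & (r | p) = a·b on (0.9932, 0.9940) = 0.9872
((p & r) & ~(r & (p & q))) | ((p | q) & (r | p)) = a + b − a·b on (0.2633, 0.9872) = 0.9906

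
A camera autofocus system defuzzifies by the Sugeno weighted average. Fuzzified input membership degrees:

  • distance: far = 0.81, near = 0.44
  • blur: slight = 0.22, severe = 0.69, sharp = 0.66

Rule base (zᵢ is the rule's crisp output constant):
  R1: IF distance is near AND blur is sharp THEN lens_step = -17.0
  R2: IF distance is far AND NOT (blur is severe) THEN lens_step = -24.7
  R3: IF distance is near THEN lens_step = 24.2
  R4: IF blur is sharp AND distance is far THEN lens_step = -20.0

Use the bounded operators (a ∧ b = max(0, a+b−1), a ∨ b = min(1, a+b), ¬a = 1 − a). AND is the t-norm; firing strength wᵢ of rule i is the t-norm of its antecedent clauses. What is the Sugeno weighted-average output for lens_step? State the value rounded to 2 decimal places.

-3.02

R1 (z=-17.0): near=0.44, sharp=0.66; AND[max(0, a+b−1)] → w = 0.10
R2 (z=-24.7): far=0.81, ¬severe=1−0.69=0.31; AND[max(0, a+b−1)] → w = 0.12
R3 (z=24.2): near=0.44 → w = 0.44
R4 (z=-20.0): sharp=0.66, far=0.81; AND[max(0, a+b−1)] → w = 0.47
Weighted average = (0.10·-17.0 + 0.12·-24.7 + 0.44·24.2 + 0.47·-20.0) / (0.10 + 0.12 + 0.44 + 0.47)
  = -3.4160 / 1.1300 = -3.02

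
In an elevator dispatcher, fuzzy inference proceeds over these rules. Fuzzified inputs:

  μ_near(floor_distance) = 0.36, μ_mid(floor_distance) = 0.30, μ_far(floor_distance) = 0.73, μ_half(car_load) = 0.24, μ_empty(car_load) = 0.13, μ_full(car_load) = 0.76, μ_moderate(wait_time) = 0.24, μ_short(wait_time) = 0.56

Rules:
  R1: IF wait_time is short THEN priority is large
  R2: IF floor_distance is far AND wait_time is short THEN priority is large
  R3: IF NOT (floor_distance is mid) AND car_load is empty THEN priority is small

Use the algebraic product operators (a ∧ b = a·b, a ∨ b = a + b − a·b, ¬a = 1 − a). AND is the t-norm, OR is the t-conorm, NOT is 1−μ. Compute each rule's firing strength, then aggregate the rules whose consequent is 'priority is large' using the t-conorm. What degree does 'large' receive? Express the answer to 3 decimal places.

R1: short=0.56 → w = 0.5600
R2: far=0.73, short=0.56; AND[a·b] → w = 0.4088
R3: ¬mid=1−0.30=0.70, empty=0.13; AND[a·b] → w = 0.0910
Rules with consequent 'large': {R1, R2} → strengths 0.5600, 0.4088
Aggregate via t-conorm [a + b − a·b]: 0.7399

0.740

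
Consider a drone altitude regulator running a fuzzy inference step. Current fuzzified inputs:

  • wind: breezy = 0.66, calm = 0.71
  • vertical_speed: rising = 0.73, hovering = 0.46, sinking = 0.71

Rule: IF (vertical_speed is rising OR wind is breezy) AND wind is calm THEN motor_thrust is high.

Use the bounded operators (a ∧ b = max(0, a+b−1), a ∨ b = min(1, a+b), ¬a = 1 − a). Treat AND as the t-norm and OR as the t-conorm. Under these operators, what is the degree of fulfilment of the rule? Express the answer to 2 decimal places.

firing strength: (rising=0.73 OR breezy=0.66) = 1.00; AND[max(0, a+b−1)] with calm=0.71 → w = 0.71

0.71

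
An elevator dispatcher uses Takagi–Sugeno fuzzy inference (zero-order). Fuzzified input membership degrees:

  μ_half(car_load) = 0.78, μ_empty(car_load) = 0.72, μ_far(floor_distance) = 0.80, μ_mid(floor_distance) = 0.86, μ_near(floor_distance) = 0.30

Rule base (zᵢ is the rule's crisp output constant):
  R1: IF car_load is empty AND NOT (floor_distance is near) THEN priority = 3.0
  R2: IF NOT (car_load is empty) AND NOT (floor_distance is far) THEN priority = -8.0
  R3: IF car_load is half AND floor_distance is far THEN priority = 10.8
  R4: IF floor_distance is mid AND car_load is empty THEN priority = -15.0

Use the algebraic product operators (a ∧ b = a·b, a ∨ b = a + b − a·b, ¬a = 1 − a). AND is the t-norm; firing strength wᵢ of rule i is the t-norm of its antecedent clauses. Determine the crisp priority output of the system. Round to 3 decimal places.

R1 (z=3.0): empty=0.72, ¬near=1−0.30=0.70; AND[a·b] → w = 0.5040
R2 (z=-8.0): ¬empty=1−0.72=0.28, ¬far=1−0.80=0.20; AND[a·b] → w = 0.0560
R3 (z=10.8): half=0.78, far=0.80; AND[a·b] → w = 0.6240
R4 (z=-15.0): mid=0.86, empty=0.72; AND[a·b] → w = 0.6192
Weighted average = (0.5040·3.0 + 0.0560·-8.0 + 0.6240·10.8 + 0.6192·-15.0) / (0.5040 + 0.0560 + 0.6240 + 0.6192)
  = -1.4848 / 1.8032 = -0.823

-0.823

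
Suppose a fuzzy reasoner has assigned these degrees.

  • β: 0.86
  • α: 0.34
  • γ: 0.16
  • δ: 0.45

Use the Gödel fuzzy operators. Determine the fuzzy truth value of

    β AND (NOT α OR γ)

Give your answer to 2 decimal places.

NOT α = 1 − 0.34 = 0.66
NOT α OR γ = max(a, b) on (0.66, 0.16) = 0.66
β AND (NOT α OR γ) = min(a, b) on (0.86, 0.66) = 0.66

0.66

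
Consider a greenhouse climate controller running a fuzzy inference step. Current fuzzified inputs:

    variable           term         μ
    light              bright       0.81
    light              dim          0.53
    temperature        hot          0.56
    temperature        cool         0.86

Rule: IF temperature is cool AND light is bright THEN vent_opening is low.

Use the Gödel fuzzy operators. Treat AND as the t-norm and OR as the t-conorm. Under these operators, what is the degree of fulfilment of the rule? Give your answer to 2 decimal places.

0.81

firing strength: cool=0.86, bright=0.81; AND[min(a, b)] → w = 0.81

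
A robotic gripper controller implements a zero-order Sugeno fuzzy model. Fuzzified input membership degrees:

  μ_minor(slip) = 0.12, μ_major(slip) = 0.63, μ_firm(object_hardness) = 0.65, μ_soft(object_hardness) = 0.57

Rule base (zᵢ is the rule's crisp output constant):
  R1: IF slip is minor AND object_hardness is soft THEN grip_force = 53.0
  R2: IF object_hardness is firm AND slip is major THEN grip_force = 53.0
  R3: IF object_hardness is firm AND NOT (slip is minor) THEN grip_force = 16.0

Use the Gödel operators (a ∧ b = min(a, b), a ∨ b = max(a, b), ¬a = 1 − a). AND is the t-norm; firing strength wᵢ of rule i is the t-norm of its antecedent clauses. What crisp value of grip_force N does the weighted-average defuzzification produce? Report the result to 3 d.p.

R1 (z=53.0): minor=0.12, soft=0.57; AND[min(a, b)] → w = 0.12
R2 (z=53.0): firm=0.65, major=0.63; AND[min(a, b)] → w = 0.63
R3 (z=16.0): firm=0.65, ¬minor=1−0.12=0.88; AND[min(a, b)] → w = 0.65
Weighted average = (0.12·53.0 + 0.63·53.0 + 0.65·16.0) / (0.12 + 0.63 + 0.65)
  = 50.1500 / 1.4000 = 35.821

35.821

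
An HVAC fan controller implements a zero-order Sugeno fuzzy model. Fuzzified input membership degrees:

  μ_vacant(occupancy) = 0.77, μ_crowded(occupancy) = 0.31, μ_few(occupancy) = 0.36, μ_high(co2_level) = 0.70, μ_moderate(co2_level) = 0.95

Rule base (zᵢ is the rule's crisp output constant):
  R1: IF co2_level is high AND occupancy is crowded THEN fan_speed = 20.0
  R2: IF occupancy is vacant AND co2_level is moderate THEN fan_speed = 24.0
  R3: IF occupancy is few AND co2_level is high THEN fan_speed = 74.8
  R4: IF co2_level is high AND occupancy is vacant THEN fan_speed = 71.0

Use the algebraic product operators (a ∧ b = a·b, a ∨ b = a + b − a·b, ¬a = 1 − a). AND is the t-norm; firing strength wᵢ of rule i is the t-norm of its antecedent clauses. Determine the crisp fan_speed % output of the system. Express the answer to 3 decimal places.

45.424

R1 (z=20.0): high=0.70, crowded=0.31; AND[a·b] → w = 0.2170
R2 (z=24.0): vacant=0.77, moderate=0.95; AND[a·b] → w = 0.7315
R3 (z=74.8): few=0.36, high=0.70; AND[a·b] → w = 0.2520
R4 (z=71.0): high=0.70, vacant=0.77; AND[a·b] → w = 0.5390
Weighted average = (0.2170·20.0 + 0.7315·24.0 + 0.2520·74.8 + 0.5390·71.0) / (0.2170 + 0.7315 + 0.2520 + 0.5390)
  = 79.0146 / 1.7395 = 45.424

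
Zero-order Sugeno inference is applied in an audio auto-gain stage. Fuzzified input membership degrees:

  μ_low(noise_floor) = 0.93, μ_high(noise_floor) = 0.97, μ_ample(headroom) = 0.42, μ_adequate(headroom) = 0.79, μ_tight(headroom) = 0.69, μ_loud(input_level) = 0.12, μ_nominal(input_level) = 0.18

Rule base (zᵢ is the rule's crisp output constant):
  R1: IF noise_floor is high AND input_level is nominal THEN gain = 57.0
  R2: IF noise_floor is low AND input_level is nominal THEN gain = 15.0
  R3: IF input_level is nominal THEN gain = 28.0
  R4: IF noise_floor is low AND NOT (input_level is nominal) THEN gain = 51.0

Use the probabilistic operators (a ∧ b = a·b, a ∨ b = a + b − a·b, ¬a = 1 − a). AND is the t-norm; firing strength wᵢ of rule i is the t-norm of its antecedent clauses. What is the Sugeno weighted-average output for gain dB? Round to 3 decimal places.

43.901

R1 (z=57.0): high=0.97, nominal=0.18; AND[a·b] → w = 0.1746
R2 (z=15.0): low=0.93, nominal=0.18; AND[a·b] → w = 0.1674
R3 (z=28.0): nominal=0.18 → w = 0.1800
R4 (z=51.0): low=0.93, ¬nominal=1−0.18=0.82; AND[a·b] → w = 0.7626
Weighted average = (0.1746·57.0 + 0.1674·15.0 + 0.1800·28.0 + 0.7626·51.0) / (0.1746 + 0.1674 + 0.1800 + 0.7626)
  = 56.3958 / 1.2846 = 43.901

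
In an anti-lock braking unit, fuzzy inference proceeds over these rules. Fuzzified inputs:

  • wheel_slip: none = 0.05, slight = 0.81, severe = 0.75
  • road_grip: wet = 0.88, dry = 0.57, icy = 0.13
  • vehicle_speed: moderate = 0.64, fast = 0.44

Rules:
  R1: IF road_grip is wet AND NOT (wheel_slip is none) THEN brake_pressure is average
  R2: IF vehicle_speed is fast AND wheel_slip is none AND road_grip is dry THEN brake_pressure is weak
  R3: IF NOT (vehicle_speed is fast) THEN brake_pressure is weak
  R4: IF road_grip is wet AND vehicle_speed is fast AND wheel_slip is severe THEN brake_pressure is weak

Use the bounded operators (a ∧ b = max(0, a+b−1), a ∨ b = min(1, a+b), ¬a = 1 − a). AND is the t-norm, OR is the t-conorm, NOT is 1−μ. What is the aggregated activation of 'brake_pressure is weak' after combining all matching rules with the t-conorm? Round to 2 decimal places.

0.63

R1: wet=0.88, ¬none=1−0.05=0.95; AND[max(0, a+b−1)] → w = 0.83
R2: fast=0.44, none=0.05, dry=0.57; AND[max(0, a+b−1)] → w = 0.00
R3: ¬fast=1−0.44=0.56 → w = 0.56
R4: wet=0.88, fast=0.44, severe=0.75; AND[max(0, a+b−1)] → w = 0.07
Rules with consequent 'weak': {R2, R3, R4} → strengths 0.00, 0.56, 0.07
Aggregate via t-conorm [min(1, a+b)]: 0.63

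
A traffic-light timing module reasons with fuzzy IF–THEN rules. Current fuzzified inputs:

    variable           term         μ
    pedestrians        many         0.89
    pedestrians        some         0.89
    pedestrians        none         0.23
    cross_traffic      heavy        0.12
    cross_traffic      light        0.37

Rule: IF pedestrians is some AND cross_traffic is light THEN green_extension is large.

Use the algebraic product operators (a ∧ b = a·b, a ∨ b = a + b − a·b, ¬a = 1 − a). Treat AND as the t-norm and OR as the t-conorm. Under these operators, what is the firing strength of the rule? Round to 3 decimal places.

firing strength: some=0.89, light=0.37; AND[a·b] → w = 0.3293

0.329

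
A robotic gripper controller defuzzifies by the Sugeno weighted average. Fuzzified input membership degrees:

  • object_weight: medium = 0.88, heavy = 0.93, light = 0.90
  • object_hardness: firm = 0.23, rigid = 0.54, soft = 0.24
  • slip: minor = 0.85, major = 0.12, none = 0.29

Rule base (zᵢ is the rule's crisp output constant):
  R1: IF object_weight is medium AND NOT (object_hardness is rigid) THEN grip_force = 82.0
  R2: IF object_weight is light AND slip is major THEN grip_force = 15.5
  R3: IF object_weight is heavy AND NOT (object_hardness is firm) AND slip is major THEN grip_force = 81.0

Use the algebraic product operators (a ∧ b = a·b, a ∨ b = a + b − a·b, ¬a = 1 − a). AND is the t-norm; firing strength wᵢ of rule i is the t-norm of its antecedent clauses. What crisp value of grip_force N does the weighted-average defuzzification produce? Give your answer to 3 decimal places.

69.861

R1 (z=82.0): medium=0.88, ¬rigid=1−0.54=0.46; AND[a·b] → w = 0.4048
R2 (z=15.5): light=0.90, major=0.12; AND[a·b] → w = 0.1080
R3 (z=81.0): heavy=0.93, ¬firm=1−0.23=0.77, major=0.12; AND[a·b] → w = 0.0859
Weighted average = (0.4048·82.0 + 0.1080·15.5 + 0.0859·81.0) / (0.4048 + 0.1080 + 0.0859)
  = 41.8281 / 0.5987 = 69.861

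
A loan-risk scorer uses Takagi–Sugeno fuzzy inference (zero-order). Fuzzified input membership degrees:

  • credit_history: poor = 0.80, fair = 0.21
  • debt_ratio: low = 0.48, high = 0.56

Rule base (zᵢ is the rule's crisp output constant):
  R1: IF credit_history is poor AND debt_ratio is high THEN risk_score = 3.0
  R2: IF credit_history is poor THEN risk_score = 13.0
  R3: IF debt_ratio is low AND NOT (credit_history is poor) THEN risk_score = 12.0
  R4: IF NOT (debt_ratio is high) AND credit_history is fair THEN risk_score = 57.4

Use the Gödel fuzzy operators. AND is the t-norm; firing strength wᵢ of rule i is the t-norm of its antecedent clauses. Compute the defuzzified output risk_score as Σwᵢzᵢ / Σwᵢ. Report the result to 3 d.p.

R1 (z=3.0): poor=0.80, high=0.56; AND[min(a, b)] → w = 0.56
R2 (z=13.0): poor=0.80 → w = 0.80
R3 (z=12.0): low=0.48, ¬poor=1−0.80=0.20; AND[min(a, b)] → w = 0.20
R4 (z=57.4): ¬high=1−0.56=0.44, fair=0.21; AND[min(a, b)] → w = 0.21
Weighted average = (0.56·3.0 + 0.80·13.0 + 0.20·12.0 + 0.21·57.4) / (0.56 + 0.80 + 0.20 + 0.21)
  = 26.5340 / 1.7700 = 14.991

14.991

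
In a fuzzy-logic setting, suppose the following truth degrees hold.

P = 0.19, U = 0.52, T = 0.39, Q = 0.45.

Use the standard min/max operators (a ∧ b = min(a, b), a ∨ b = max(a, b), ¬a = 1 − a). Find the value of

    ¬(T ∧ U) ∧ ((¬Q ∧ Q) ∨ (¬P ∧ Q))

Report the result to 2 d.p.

T ∧ U = min(a, b) on (0.39, 0.52) = 0.39
¬(T ∧ U) = 1 − 0.39 = 0.61
¬Q = 1 − 0.45 = 0.55
¬Q ∧ Q = min(a, b) on (0.55, 0.45) = 0.45
¬P = 1 − 0.19 = 0.81
¬P ∧ Q = min(a, b) on (0.81, 0.45) = 0.45
(¬Q ∧ Q) ∨ (¬P ∧ Q) = max(a, b) on (0.45, 0.45) = 0.45
¬(T ∧ U) ∧ ((¬Q ∧ Q) ∨ (¬P ∧ Q)) = min(a, b) on (0.61, 0.45) = 0.45

0.45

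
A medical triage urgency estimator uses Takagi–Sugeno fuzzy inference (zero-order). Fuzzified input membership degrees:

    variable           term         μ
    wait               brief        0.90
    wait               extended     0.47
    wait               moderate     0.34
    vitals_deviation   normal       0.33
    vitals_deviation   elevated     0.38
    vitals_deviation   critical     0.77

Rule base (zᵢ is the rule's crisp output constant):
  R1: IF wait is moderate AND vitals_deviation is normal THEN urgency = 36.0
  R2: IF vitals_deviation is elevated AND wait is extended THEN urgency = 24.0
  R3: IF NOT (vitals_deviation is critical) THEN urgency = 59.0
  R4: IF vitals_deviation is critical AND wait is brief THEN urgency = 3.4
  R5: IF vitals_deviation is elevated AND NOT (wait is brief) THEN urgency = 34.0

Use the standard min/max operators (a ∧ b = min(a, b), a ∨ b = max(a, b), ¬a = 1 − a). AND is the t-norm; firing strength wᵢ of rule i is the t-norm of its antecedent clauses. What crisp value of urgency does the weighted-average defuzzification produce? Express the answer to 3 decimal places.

22.424

R1 (z=36.0): moderate=0.34, normal=0.33; AND[min(a, b)] → w = 0.33
R2 (z=24.0): elevated=0.38, extended=0.47; AND[min(a, b)] → w = 0.38
R3 (z=59.0): ¬critical=1−0.77=0.23 → w = 0.23
R4 (z=3.4): critical=0.77, brief=0.90; AND[min(a, b)] → w = 0.77
R5 (z=34.0): elevated=0.38, ¬brief=1−0.90=0.10; AND[min(a, b)] → w = 0.10
Weighted average = (0.33·36.0 + 0.38·24.0 + 0.23·59.0 + 0.77·3.4 + 0.10·34.0) / (0.33 + 0.38 + 0.23 + 0.77 + 0.10)
  = 40.5880 / 1.8100 = 22.424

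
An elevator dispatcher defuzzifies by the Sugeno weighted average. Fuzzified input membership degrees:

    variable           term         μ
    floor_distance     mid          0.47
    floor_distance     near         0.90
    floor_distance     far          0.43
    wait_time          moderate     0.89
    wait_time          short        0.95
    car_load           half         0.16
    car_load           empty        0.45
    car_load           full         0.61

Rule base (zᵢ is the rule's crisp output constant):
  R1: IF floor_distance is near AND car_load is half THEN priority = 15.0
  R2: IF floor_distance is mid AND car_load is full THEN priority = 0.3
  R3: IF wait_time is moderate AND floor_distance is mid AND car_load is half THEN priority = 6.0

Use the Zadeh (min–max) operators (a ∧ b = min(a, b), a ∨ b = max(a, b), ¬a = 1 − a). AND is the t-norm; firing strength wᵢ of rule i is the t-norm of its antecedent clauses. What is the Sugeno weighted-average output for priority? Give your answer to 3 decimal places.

R1 (z=15.0): near=0.90, half=0.16; AND[min(a, b)] → w = 0.16
R2 (z=0.3): mid=0.47, full=0.61; AND[min(a, b)] → w = 0.47
R3 (z=6.0): moderate=0.89, mid=0.47, half=0.16; AND[min(a, b)] → w = 0.16
Weighted average = (0.16·15.0 + 0.47·0.3 + 0.16·6.0) / (0.16 + 0.47 + 0.16)
  = 3.5010 / 0.7900 = 4.432

4.432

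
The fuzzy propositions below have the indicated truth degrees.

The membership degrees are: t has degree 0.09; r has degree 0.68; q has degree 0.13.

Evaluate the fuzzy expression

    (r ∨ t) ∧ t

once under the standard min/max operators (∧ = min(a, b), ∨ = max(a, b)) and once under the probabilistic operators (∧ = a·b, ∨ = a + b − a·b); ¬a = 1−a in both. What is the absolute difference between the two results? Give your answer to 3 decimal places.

Under standard min/max:
  r ∨ t = max(a, b) on (0.68, 0.09) = 0.68
  (r ∨ t) ∧ t = min(a, b) on (0.68, 0.09) = 0.09
  → value = 0.0900
Under probabilistic:
  r ∨ t = a + b − a·b on (0.6800, 0.0900) = 0.7088
  (r ∨ t) ∧ t = a·b on (0.7088, 0.0900) = 0.0638
  → value = 0.0638
|0.0900 − 0.0638| = 0.026

0.026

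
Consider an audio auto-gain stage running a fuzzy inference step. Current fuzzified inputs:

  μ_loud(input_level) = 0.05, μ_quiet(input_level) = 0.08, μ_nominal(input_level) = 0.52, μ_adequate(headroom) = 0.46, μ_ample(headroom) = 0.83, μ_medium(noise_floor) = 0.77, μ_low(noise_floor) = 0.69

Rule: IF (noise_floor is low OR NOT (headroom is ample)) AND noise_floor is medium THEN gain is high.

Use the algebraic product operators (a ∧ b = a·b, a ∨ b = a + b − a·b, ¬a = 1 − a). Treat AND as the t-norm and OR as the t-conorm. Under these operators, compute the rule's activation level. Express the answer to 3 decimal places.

0.572

firing strength: (low=0.69 OR ¬ample=1−0.83=0.17) = 0.7427; AND[a·b] with medium=0.77 → w = 0.5719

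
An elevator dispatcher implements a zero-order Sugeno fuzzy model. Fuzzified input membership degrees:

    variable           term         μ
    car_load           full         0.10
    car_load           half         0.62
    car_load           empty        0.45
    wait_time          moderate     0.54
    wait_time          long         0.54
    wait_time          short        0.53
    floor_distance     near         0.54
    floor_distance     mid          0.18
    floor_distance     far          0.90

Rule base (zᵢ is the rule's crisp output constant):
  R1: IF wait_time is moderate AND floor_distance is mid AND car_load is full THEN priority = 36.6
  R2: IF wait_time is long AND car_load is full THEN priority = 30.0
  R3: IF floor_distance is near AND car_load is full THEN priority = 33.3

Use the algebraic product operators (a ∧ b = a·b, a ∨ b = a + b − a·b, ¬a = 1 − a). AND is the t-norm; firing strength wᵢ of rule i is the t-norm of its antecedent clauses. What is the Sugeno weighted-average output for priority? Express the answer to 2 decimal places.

R1 (z=36.6): moderate=0.54, mid=0.18, full=0.10; AND[a·b] → w = 0.0097
R2 (z=30.0): long=0.54, full=0.10; AND[a·b] → w = 0.0540
R3 (z=33.3): near=0.54, full=0.10; AND[a·b] → w = 0.0540
Weighted average = (0.0097·36.6 + 0.0540·30.0 + 0.0540·33.3) / (0.0097 + 0.0540 + 0.0540)
  = 3.7740 / 0.1177 = 32.06

32.06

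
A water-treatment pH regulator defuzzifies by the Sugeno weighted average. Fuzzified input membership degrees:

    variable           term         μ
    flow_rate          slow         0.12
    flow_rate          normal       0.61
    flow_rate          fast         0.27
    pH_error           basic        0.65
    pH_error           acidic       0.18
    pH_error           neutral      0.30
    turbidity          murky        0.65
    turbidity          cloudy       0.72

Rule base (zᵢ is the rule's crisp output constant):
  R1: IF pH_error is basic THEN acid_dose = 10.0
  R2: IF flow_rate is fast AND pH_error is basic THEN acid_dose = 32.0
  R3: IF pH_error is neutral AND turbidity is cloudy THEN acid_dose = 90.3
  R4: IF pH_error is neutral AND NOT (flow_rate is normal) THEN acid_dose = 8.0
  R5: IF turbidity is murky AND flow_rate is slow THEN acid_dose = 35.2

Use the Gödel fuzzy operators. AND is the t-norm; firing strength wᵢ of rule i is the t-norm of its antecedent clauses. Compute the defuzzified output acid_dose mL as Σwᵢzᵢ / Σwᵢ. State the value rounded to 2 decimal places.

R1 (z=10.0): basic=0.65 → w = 0.65
R2 (z=32.0): fast=0.27, basic=0.65; AND[min(a, b)] → w = 0.27
R3 (z=90.3): neutral=0.30, cloudy=0.72; AND[min(a, b)] → w = 0.30
R4 (z=8.0): neutral=0.30, ¬normal=1−0.61=0.39; AND[min(a, b)] → w = 0.30
R5 (z=35.2): murky=0.65, slow=0.12; AND[min(a, b)] → w = 0.12
Weighted average = (0.65·10.0 + 0.27·32.0 + 0.30·90.3 + 0.30·8.0 + 0.12·35.2) / (0.65 + 0.27 + 0.30 + 0.30 + 0.12)
  = 48.8540 / 1.6400 = 29.79

29.79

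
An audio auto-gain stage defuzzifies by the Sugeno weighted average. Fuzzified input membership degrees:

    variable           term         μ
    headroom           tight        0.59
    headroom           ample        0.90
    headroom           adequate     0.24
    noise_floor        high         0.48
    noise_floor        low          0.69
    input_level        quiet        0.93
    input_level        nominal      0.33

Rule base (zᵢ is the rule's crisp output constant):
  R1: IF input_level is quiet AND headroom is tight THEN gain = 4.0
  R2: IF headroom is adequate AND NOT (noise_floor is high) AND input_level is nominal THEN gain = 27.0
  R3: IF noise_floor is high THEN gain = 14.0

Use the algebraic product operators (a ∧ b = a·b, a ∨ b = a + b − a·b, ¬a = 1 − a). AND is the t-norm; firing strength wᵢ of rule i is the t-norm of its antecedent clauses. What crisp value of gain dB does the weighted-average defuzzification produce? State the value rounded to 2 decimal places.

9.37

R1 (z=4.0): quiet=0.93, tight=0.59; AND[a·b] → w = 0.5487
R2 (z=27.0): adequate=0.24, ¬high=1−0.48=0.52, nominal=0.33; AND[a·b] → w = 0.0412
R3 (z=14.0): high=0.48 → w = 0.4800
Weighted average = (0.5487·4.0 + 0.0412·27.0 + 0.4800·14.0) / (0.5487 + 0.0412 + 0.4800)
  = 10.0268 / 1.0699 = 9.37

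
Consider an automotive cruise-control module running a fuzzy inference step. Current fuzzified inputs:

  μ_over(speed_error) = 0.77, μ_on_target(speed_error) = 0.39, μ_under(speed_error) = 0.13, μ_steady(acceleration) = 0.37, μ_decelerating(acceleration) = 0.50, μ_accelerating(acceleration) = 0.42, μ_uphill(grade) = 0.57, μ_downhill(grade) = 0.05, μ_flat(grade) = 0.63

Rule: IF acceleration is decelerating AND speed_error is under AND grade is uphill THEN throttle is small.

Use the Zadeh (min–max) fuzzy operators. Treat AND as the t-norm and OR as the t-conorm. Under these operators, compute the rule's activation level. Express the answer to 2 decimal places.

firing strength: decelerating=0.50, under=0.13, uphill=0.57; AND[min(a, b)] → w = 0.13

0.13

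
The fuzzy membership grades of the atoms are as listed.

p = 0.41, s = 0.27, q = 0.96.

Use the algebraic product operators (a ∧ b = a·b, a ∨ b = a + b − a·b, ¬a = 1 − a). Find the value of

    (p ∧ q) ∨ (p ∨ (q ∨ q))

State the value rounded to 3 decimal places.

p ∧ q = a·b on (0.4100, 0.9600) = 0.3936
q ∨ q = a + b − a·b on (0.9600, 0.9600) = 0.9984
p ∨ (q ∨ q) = a + b − a·b on (0.4100, 0.9984) = 0.9991
(p ∧ q) ∨ (p ∨ (q ∨ q)) = a + b − a·b on (0.3936, 0.9991) = 0.9994

0.999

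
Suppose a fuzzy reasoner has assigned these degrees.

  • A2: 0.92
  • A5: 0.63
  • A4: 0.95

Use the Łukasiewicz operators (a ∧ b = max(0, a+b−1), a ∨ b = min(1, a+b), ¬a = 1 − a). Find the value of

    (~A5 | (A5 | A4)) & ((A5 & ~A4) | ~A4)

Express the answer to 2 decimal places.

0.05

~A5 = 1 − 0.63 = 0.37
A5 | A4 = min(1, a+b) on (0.63, 0.95) = 1.00
~A5 | (A5 | A4) = min(1, a+b) on (0.37, 1.00) = 1.00
~A4 = 1 − 0.95 = 0.05
A5 & ~A4 = max(0, a+b−1) on (0.63, 0.05) = 0.00
~A4 = 1 − 0.95 = 0.05
(A5 & ~A4) | ~A4 = min(1, a+b) on (0.00, 0.05) = 0.05
(~A5 | (A5 | A4)) & ((A5 & ~A4) | ~A4) = max(0, a+b−1) on (1.00, 0.05) = 0.05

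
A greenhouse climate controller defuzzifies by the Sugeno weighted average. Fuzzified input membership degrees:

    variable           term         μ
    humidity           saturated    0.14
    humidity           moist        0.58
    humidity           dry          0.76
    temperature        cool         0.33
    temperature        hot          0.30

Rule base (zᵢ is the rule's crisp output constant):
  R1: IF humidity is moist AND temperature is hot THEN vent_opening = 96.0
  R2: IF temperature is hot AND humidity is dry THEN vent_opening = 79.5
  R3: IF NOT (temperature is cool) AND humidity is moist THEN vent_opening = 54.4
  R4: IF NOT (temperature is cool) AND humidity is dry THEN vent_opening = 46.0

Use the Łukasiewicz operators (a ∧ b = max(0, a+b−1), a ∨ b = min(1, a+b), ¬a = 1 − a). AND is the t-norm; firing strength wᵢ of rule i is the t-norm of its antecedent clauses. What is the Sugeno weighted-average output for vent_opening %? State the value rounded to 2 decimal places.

R1 (z=96.0): moist=0.58, hot=0.30; AND[max(0, a+b−1)] → w = 0.00
R2 (z=79.5): hot=0.30, dry=0.76; AND[max(0, a+b−1)] → w = 0.06
R3 (z=54.4): ¬cool=1−0.33=0.67, moist=0.58; AND[max(0, a+b−1)] → w = 0.25
R4 (z=46.0): ¬cool=1−0.33=0.67, dry=0.76; AND[max(0, a+b−1)] → w = 0.43
Weighted average = (0.00·96.0 + 0.06·79.5 + 0.25·54.4 + 0.43·46.0) / (0.00 + 0.06 + 0.25 + 0.43)
  = 38.1500 / 0.7400 = 51.55

51.55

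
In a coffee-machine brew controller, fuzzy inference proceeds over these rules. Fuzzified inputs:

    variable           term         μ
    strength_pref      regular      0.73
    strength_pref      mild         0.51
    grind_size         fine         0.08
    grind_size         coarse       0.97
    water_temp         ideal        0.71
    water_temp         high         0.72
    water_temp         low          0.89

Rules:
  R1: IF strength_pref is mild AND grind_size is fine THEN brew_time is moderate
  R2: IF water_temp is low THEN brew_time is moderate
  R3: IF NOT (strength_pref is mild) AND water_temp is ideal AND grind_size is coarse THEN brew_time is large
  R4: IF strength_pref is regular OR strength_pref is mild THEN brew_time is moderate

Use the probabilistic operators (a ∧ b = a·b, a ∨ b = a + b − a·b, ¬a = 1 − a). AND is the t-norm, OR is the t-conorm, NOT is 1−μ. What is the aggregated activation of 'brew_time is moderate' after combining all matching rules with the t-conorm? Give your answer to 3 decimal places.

R1: mild=0.51, fine=0.08; AND[a·b] → w = 0.0408
R2: low=0.89 → w = 0.8900
R3: ¬mild=1−0.51=0.49, ideal=0.71, coarse=0.97; AND[a·b] → w = 0.3375
R4: regular=0.73, mild=0.51; OR[a + b − a·b] → w = 0.8677
Rules with consequent 'moderate': {R1, R2, R4} → strengths 0.0408, 0.8900, 0.8677
Aggregate via t-conorm [a + b − a·b]: 0.9860

0.986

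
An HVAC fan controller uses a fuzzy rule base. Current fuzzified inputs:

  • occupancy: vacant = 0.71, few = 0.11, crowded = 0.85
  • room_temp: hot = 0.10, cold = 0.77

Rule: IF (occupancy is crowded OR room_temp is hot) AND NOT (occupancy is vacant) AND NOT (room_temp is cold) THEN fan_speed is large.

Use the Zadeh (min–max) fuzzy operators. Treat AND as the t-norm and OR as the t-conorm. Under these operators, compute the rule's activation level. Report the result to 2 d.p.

firing strength: (crowded=0.85 OR hot=0.10) = 0.85; AND[min(a, b)] with ¬vacant=1−0.71=0.29, ¬cold=1−0.77=0.23 → w = 0.23

0.23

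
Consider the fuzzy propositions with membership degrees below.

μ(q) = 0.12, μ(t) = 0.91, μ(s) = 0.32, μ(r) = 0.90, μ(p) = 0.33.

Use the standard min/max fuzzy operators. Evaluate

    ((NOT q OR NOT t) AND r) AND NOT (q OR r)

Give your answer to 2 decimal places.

NOT q = 1 − 0.12 = 0.88
NOT t = 1 − 0.91 = 0.09
NOT q OR NOT t = max(a, b) on (0.88, 0.09) = 0.88
(NOT q OR NOT t) AND r = min(a, b) on (0.88, 0.90) = 0.88
q OR r = max(a, b) on (0.12, 0.90) = 0.90
NOT (q OR r) = 1 − 0.90 = 0.10
((NOT q OR NOT t) AND r) AND NOT (q OR r) = min(a, b) on (0.88, 0.10) = 0.10

0.10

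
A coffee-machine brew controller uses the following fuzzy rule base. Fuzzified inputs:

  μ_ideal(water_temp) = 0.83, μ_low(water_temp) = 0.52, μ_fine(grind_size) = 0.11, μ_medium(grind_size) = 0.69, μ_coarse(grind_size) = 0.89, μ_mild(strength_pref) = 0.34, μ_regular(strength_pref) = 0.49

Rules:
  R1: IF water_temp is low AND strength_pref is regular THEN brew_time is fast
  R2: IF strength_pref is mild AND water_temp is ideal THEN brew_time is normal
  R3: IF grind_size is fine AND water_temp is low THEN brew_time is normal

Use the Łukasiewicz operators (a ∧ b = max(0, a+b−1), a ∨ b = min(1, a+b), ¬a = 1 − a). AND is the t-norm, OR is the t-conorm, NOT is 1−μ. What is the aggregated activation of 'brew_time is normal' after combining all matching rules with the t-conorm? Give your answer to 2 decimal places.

0.17

R1: low=0.52, regular=0.49; AND[max(0, a+b−1)] → w = 0.01
R2: mild=0.34, ideal=0.83; AND[max(0, a+b−1)] → w = 0.17
R3: fine=0.11, low=0.52; AND[max(0, a+b−1)] → w = 0.00
Rules with consequent 'normal': {R2, R3} → strengths 0.17, 0.00
Aggregate via t-conorm [min(1, a+b)]: 0.17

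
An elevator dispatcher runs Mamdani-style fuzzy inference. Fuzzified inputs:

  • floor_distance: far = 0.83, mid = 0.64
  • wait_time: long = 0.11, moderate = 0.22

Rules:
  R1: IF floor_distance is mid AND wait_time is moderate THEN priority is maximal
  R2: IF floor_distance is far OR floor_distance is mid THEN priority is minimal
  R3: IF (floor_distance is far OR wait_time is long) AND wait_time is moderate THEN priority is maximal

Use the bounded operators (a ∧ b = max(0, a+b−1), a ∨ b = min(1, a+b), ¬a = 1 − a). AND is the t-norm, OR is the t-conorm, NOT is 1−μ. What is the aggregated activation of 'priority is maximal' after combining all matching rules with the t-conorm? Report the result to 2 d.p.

0.16

R1: mid=0.64, moderate=0.22; AND[max(0, a+b−1)] → w = 0.00
R2: far=0.83, mid=0.64; OR[min(1, a+b)] → w = 1.00
R3: (far=0.83 OR long=0.11) = 0.94; AND[max(0, a+b−1)] with moderate=0.22 → w = 0.16
Rules with consequent 'maximal': {R1, R3} → strengths 0.00, 0.16
Aggregate via t-conorm [min(1, a+b)]: 0.16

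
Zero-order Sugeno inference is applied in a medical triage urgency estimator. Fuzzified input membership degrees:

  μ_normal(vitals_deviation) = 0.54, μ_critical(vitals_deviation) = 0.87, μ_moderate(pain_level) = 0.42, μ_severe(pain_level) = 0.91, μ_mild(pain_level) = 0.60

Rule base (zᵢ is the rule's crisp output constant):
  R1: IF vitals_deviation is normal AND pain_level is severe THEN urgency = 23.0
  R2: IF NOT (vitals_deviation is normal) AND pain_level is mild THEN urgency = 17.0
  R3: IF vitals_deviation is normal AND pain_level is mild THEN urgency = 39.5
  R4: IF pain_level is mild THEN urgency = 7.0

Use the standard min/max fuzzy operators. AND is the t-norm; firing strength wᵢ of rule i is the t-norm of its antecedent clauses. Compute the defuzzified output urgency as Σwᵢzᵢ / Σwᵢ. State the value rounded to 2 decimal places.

R1 (z=23.0): normal=0.54, severe=0.91; AND[min(a, b)] → w = 0.54
R2 (z=17.0): ¬normal=1−0.54=0.46, mild=0.60; AND[min(a, b)] → w = 0.46
R3 (z=39.5): normal=0.54, mild=0.60; AND[min(a, b)] → w = 0.54
R4 (z=7.0): mild=0.60 → w = 0.60
Weighted average = (0.54·23.0 + 0.46·17.0 + 0.54·39.5 + 0.60·7.0) / (0.54 + 0.46 + 0.54 + 0.60)
  = 45.7700 / 2.1400 = 21.39

21.39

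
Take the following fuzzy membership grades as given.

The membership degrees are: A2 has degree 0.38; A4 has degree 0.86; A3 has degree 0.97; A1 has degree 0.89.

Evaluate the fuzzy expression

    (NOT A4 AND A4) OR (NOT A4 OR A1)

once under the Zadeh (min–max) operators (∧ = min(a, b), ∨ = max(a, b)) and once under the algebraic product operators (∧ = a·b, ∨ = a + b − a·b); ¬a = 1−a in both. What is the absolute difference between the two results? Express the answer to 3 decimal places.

0.027

Under Zadeh (min–max):
  NOT A4 = 1 − 0.86 = 0.14
  NOT A4 AND A4 = min(a, b) on (0.14, 0.86) = 0.14
  NOT A4 = 1 − 0.86 = 0.14
  NOT A4 OR A1 = max(a, b) on (0.14, 0.89) = 0.89
  (NOT A4 AND A4) OR (NOT A4 OR A1) = max(a, b) on (0.14, 0.89) = 0.89
  → value = 0.8900
Under algebraic product:
  NOT A4 = 1 − 0.8600 = 0.1400
  NOT A4 AND A4 = a·b on (0.1400, 0.8600) = 0.1204
  NOT A4 = 1 − 0.8600 = 0.1400
  NOT A4 OR A1 = a + b − a·b on (0.1400, 0.8900) = 0.9054
  (NOT A4 AND A4) OR (NOT A4 OR A1) = a + b − a·b on (0.1204, 0.9054) = 0.9168
  → value = 0.9168
|0.8900 − 0.9168| = 0.027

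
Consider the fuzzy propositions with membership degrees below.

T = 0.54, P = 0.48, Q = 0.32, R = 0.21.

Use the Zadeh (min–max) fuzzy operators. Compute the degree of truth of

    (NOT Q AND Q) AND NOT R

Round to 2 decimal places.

0.32

NOT Q = 1 − 0.32 = 0.68
NOT Q AND Q = min(a, b) on (0.68, 0.32) = 0.32
NOT R = 1 − 0.21 = 0.79
(NOT Q AND Q) AND NOT R = min(a, b) on (0.32, 0.79) = 0.32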